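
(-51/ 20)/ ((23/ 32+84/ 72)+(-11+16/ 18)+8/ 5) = 0.38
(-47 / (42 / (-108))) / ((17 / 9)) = 7614 / 119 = 63.98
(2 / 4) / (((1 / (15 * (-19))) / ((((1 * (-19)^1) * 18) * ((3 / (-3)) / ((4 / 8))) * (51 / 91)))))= -4970970 / 91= -54626.04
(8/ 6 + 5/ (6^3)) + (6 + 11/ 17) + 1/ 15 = 148169/ 18360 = 8.07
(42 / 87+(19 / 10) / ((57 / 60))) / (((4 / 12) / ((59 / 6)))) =2124 / 29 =73.24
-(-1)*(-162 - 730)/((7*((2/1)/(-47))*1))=20962/7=2994.57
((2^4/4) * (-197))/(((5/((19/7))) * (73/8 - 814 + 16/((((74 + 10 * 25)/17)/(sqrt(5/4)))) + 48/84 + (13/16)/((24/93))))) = 0.53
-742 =-742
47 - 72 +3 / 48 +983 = 15329 / 16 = 958.06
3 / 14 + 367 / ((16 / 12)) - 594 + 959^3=881973760.46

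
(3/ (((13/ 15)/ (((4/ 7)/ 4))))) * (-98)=-48.46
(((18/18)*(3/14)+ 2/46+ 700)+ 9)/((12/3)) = 228381/1288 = 177.31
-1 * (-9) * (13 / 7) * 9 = 1053 / 7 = 150.43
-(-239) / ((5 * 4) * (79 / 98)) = 11711 / 790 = 14.82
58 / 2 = 29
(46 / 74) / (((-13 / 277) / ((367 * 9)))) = -21043413 / 481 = -43749.30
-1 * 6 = -6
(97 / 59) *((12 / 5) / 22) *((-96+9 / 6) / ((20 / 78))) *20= -4289922 / 3245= -1322.01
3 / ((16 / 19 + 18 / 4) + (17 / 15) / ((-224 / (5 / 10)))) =383040 / 681757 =0.56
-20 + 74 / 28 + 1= -229 / 14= -16.36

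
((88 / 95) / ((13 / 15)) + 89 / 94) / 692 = 46799 / 16066856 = 0.00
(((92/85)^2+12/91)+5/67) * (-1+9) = 11.02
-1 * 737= -737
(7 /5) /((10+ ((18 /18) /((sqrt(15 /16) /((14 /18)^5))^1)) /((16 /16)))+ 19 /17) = 4801302120177 /38101330985111 - 163893806244 * sqrt(15) /190506654925555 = 0.12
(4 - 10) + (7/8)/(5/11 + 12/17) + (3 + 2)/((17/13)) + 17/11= 5705/46376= 0.12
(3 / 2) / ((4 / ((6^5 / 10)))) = 1458 / 5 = 291.60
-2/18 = -1/9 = -0.11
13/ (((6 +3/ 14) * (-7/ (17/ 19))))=-442/ 1653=-0.27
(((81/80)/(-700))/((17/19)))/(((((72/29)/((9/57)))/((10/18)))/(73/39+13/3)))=-3509/9900800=-0.00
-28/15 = -1.87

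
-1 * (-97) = 97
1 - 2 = -1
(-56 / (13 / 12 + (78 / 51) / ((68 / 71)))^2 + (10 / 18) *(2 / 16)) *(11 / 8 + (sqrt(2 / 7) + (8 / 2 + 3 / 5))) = -11486573178677 / 248823432000-48060975643 *sqrt(14) / 43544100600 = -50.29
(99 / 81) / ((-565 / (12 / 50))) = -22 / 42375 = -0.00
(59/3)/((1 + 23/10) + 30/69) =13570/2577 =5.27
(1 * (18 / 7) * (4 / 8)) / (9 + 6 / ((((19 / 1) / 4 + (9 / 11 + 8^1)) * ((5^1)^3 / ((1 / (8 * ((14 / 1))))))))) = 0.14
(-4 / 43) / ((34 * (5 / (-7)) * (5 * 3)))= 0.00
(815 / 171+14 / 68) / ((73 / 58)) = 838303 / 212211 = 3.95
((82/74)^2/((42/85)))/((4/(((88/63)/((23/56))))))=2.11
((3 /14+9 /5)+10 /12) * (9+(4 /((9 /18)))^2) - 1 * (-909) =117272 /105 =1116.88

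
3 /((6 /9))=9 /2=4.50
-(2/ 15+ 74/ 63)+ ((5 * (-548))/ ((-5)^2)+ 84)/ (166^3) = -235577252/ 180112905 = -1.31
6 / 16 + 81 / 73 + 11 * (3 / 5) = 23607 / 2920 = 8.08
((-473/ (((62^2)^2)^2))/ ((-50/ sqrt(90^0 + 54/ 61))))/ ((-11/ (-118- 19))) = 5891*sqrt(7015)/ 665937322033932800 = 0.00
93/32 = 2.91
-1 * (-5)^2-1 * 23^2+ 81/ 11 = -6013/ 11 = -546.64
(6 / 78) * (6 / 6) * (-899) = -899 / 13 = -69.15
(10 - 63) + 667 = 614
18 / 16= 9 / 8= 1.12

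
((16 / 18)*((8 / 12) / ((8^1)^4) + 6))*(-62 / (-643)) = 1142815 / 2222208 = 0.51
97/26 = 3.73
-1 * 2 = -2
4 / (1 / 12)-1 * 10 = 38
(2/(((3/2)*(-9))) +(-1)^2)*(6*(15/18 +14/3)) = 253/9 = 28.11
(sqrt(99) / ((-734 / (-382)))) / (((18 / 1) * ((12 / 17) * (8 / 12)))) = 0.61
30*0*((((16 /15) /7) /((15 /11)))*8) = 0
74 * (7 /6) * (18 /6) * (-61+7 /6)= -92981 /6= -15496.83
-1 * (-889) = 889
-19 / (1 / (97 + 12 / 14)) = -13015 / 7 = -1859.29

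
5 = 5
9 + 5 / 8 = 77 / 8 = 9.62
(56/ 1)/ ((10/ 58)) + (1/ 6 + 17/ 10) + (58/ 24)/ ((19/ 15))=74915/ 228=328.57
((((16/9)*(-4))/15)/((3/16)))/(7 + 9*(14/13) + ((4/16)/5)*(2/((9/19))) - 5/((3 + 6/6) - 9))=-26624/188523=-0.14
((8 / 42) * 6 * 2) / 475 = 16 / 3325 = 0.00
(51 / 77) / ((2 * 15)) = 17 / 770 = 0.02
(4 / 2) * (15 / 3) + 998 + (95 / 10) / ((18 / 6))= 6067 / 6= 1011.17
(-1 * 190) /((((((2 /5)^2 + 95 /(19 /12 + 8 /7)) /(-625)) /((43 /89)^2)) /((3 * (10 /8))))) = 9427733203125 /3174990272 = 2969.37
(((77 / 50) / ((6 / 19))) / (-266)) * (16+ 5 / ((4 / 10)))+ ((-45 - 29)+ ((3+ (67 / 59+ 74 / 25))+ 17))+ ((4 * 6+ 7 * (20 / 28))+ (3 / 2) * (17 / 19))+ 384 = 6527183 / 17936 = 363.92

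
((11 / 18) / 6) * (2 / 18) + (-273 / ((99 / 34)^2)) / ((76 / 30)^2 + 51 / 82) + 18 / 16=-8078928401 / 2350122984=-3.44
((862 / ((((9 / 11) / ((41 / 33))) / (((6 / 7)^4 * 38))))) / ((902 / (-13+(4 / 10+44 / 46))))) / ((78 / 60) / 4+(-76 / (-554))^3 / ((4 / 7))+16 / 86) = -7696272405575000832 / 11448892558426631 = -672.23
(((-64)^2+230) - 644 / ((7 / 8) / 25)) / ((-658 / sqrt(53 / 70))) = 7037 * sqrt(3710) / 23030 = 18.61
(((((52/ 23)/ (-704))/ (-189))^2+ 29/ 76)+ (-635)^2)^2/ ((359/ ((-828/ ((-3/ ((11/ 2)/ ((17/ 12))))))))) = 20110004003412479105945774946750156025/ 41438763342486559387312128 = 485294501604.83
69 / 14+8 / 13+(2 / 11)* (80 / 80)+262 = 535987 / 2002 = 267.73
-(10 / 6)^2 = -25 / 9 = -2.78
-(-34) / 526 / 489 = 17 / 128607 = 0.00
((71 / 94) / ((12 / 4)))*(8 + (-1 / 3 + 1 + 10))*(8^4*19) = 154714112 / 423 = 365754.40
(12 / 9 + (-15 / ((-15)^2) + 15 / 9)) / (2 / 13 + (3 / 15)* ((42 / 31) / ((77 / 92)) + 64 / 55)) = 487630 / 118083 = 4.13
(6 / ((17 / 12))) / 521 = 72 / 8857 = 0.01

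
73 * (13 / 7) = 949 / 7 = 135.57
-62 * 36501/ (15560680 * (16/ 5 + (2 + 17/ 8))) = -2263062/ 113981981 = -0.02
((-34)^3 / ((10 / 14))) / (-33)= 1667.44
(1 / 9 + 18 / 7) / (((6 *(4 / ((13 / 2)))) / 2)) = 2197 / 1512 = 1.45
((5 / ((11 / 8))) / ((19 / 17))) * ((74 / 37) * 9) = 12240 / 209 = 58.56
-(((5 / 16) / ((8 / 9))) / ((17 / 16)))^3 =-91125 / 2515456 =-0.04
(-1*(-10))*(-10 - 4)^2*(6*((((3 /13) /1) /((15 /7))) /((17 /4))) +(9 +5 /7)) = 4273696 /221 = 19337.99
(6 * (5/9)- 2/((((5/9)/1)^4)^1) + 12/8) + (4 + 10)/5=-13.36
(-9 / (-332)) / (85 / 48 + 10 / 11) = 1188 / 117445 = 0.01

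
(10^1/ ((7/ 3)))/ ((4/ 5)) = 75/ 14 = 5.36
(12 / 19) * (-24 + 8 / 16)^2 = 6627 / 19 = 348.79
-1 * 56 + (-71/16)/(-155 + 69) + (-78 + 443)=425255/1376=309.05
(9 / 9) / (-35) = -1 / 35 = -0.03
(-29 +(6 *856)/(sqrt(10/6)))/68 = -29/68 +1284 *sqrt(15)/85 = 58.08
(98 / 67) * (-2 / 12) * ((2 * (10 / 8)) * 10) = -1225 / 201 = -6.09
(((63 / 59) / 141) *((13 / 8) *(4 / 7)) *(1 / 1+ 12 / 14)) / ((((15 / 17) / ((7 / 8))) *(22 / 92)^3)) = 34955791 / 36908630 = 0.95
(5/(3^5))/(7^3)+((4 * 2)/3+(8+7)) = 1472504/83349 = 17.67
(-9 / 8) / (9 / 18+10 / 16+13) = -0.08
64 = 64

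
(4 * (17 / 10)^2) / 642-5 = -79961 / 16050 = -4.98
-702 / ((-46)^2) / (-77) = 351 / 81466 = 0.00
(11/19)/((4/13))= 143/76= 1.88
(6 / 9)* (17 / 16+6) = 113 / 24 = 4.71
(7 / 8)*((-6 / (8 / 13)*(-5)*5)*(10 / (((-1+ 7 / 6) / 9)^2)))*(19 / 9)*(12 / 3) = 52518375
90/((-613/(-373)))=33570/613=54.76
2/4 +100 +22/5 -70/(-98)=7393/70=105.61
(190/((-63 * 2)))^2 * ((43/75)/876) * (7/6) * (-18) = -15523/496692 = -0.03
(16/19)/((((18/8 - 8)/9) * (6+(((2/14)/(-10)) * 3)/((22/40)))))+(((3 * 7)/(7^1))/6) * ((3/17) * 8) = 68220/141151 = 0.48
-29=-29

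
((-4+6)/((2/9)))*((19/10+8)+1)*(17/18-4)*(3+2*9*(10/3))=-75537/4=-18884.25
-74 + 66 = -8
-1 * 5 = -5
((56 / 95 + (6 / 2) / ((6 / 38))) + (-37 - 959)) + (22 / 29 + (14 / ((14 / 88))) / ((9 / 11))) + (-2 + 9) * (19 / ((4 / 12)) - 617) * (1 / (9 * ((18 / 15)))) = -91572347 / 74385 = -1231.06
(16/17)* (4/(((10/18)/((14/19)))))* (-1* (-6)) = 29.96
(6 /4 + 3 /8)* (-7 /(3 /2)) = -35 /4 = -8.75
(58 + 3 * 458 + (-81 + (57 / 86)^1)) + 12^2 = 128627 / 86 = 1495.66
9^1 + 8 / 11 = 107 / 11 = 9.73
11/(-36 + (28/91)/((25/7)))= -3575/11672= -0.31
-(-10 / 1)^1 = 10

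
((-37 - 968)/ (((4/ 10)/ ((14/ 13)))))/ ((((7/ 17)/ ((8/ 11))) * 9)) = -227800/ 429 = -531.00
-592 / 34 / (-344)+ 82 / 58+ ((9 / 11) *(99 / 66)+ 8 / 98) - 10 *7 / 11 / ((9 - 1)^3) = 734175273 / 265920256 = 2.76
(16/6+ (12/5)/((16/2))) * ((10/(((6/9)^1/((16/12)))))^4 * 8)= 11392000/3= 3797333.33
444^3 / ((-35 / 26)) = -2275737984 / 35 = -65021085.26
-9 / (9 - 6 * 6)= 1 / 3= 0.33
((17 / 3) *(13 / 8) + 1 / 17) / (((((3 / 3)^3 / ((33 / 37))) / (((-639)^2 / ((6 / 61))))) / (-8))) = -345310400457 / 1258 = -274491574.29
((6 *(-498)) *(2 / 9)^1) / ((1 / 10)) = -6640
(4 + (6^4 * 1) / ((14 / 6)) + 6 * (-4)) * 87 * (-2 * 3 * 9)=-17608104 / 7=-2515443.43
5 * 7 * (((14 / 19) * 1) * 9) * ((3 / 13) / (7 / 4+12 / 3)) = 52920 / 5681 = 9.32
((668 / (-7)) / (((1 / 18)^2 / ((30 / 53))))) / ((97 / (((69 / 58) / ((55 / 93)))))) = -4166532432 / 11479853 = -362.94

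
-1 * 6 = -6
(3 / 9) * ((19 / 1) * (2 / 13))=38 / 39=0.97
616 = 616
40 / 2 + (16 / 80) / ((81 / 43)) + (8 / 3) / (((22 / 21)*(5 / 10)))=112253 / 4455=25.20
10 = 10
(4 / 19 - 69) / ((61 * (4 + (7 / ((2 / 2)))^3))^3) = -1307 / 180190350624797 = -0.00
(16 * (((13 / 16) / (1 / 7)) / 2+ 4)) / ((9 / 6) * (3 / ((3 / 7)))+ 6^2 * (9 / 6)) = 73 / 43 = 1.70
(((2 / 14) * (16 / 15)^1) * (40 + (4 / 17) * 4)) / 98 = 1856 / 29155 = 0.06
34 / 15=2.27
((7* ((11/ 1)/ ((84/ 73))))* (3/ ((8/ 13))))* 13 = 135707/ 32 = 4240.84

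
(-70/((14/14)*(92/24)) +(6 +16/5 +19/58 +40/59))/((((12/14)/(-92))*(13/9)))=66570189/111215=598.57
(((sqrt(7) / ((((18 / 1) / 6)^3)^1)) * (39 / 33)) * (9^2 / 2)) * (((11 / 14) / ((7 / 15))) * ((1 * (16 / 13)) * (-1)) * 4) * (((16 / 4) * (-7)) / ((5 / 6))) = 3456 * sqrt(7) / 7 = 1306.25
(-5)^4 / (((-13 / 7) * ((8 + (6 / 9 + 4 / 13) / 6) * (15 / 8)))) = -4200 / 191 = -21.99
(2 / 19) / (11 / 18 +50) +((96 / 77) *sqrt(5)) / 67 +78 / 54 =96 *sqrt(5) / 5159 +225341 / 155781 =1.49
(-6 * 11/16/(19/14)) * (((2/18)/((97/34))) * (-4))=2618/5529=0.47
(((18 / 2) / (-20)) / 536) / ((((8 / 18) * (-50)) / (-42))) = -1701 / 1072000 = -0.00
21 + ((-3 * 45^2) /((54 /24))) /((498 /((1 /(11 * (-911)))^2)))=175032828213 /8334896603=21.00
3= 3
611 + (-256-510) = -155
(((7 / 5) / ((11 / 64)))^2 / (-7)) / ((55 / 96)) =-2752512 / 166375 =-16.54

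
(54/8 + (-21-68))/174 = -329/696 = -0.47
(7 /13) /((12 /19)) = 133 /156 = 0.85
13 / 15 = 0.87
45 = 45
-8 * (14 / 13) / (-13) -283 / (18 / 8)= -190300 / 1521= -125.12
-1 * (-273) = 273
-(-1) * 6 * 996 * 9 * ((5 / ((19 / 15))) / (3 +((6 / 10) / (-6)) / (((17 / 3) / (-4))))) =38097000 / 551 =69141.56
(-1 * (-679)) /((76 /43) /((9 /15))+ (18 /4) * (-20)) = -87591 /11230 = -7.80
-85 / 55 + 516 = 514.45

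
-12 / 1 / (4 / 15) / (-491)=0.09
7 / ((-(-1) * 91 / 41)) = 41 / 13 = 3.15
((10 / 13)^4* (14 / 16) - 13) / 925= -0.01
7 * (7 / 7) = 7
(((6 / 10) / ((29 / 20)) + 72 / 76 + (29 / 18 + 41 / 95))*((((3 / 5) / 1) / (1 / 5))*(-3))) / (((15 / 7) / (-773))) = 913360567 / 82650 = 11050.94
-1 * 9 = -9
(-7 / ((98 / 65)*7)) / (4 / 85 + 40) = -5525 / 333592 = -0.02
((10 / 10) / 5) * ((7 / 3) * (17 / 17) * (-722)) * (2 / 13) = -51.84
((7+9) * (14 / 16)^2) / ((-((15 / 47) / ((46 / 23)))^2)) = -481.07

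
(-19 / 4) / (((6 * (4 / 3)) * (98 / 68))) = -323 / 784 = -0.41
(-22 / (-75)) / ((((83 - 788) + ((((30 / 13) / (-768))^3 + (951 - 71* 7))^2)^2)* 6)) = 0.00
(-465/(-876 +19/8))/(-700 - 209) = -1240/2117667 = -0.00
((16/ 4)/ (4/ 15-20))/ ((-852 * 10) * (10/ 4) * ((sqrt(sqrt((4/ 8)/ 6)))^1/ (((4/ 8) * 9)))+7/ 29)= 36256815/ 532006694821085556825218+59248239750 * sqrt(2) * 3^(3/ 4)/ 266003347410542778412609+1161829768050000 * sqrt(3)/ 266003347410542778412609+11391464249595000000 * sqrt(2) * 3^(1/ 4)/ 266003347410542778412609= 0.00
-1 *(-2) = 2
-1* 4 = -4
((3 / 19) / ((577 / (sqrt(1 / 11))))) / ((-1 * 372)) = -sqrt(11) / 14953532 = -0.00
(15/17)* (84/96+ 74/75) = 1117/680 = 1.64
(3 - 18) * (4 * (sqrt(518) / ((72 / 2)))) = -5 * sqrt(518) / 3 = -37.93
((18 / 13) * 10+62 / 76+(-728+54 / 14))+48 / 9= -7304827 / 10374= -704.15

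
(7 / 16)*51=357 / 16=22.31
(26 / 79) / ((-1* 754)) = -1 / 2291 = -0.00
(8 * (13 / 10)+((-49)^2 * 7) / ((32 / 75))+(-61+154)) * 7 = 44234183 / 160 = 276463.64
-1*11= -11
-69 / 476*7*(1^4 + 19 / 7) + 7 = 769 / 238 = 3.23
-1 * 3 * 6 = -18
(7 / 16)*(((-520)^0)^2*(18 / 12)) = 0.66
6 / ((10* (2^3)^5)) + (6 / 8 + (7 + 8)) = 2580483 / 163840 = 15.75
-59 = -59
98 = 98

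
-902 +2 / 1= -900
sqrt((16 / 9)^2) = 16 / 9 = 1.78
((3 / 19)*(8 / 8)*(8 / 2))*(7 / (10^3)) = 21 / 4750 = 0.00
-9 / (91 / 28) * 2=-72 / 13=-5.54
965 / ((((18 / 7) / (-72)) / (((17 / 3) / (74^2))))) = -114835 / 4107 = -27.96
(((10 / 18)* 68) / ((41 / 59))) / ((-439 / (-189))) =421260 / 17999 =23.40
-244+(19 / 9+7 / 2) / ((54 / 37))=-233431 / 972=-240.16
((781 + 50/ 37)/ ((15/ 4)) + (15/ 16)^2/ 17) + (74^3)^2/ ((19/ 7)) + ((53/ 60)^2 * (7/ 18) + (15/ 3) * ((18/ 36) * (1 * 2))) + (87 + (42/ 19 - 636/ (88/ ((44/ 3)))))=374803810987057982719/ 6195398400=60497128156.77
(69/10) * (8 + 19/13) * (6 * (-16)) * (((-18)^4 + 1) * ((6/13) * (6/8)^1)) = -192442996584/845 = -227743191.22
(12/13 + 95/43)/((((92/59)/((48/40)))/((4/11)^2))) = 2479416/7778485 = 0.32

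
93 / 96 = 31 / 32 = 0.97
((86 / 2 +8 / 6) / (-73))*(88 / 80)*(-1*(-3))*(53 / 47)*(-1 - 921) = 35745479 / 17155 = 2083.68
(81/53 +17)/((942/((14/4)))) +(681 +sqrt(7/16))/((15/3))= 136.40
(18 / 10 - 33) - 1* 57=-441 / 5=-88.20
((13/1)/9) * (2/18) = 13/81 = 0.16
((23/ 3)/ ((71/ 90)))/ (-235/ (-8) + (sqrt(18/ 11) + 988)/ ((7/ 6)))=2979469680/ 268637556547 - 794880 * sqrt(22)/ 268637556547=0.01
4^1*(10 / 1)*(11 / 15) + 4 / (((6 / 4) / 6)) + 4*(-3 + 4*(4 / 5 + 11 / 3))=104.80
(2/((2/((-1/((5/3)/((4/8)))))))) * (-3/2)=9/20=0.45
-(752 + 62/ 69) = -51950/ 69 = -752.90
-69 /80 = -0.86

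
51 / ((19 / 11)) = 561 / 19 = 29.53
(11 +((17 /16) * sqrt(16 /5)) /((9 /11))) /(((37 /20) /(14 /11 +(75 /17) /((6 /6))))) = 1063 * sqrt(5) /333 +21260 /629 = 40.94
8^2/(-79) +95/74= 2769/5846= 0.47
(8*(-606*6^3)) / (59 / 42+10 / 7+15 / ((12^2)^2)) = -7238025216 / 19589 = -369494.37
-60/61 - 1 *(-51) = 3051/61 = 50.02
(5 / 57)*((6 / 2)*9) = 45 / 19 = 2.37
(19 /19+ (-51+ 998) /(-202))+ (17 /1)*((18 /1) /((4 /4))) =61067 /202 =302.31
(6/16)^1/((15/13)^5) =0.18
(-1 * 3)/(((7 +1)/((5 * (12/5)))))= -9/2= -4.50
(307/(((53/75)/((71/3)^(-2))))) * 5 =3.88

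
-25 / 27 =-0.93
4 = 4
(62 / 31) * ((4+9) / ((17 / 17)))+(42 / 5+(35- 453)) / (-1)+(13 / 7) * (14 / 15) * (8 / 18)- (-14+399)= 1387 / 27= 51.37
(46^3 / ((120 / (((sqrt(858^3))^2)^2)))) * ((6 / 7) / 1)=9708166828907502823296 / 35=277376195111642937808.46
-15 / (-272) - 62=-16849 / 272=-61.94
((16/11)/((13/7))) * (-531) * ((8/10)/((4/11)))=-59472/65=-914.95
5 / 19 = 0.26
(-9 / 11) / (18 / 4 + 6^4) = -2 / 3179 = -0.00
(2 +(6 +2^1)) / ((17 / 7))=70 / 17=4.12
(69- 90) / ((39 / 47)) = -329 / 13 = -25.31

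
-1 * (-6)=6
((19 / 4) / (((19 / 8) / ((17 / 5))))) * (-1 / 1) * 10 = -68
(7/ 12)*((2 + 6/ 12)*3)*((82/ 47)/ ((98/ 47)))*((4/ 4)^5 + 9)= 1025/ 28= 36.61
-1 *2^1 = -2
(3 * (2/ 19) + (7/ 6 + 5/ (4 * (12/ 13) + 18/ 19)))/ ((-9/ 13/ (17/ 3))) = -6159712/ 293949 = -20.96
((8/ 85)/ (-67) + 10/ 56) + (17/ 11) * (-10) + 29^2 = 1448367021/ 1754060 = 825.72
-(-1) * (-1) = -1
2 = 2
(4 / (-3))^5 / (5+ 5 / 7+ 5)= -7168 / 18225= -0.39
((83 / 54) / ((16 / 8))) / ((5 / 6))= 83 / 90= 0.92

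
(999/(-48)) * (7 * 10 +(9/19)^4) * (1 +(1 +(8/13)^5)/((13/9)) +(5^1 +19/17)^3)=-336357.45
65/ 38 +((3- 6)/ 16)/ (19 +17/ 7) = 25867/ 15200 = 1.70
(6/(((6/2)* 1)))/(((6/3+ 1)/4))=8/3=2.67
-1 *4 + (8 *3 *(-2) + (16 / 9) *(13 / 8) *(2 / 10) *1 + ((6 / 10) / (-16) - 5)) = -40651 / 720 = -56.46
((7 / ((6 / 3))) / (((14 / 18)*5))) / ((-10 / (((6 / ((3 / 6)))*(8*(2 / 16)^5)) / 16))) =-27 / 1638400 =-0.00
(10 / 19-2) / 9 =-28 / 171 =-0.16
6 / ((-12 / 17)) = -17 / 2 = -8.50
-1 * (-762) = 762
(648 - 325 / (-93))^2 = 3671026921 / 8649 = 424445.24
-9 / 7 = -1.29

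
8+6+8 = 22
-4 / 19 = -0.21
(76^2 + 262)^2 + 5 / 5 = 36457445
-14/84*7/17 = -7/102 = -0.07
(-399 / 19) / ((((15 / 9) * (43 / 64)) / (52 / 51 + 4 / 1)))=-94.14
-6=-6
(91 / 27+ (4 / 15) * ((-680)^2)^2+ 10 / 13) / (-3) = -20012967937453 / 1053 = -19005667556.94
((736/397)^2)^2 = 293434556416/24840596881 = 11.81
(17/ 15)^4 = 83521/ 50625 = 1.65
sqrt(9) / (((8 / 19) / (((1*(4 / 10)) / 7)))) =57 / 140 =0.41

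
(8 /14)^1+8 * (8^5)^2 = 60129542148 /7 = 8589934592.57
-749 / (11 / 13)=-9737 / 11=-885.18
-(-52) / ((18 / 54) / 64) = 9984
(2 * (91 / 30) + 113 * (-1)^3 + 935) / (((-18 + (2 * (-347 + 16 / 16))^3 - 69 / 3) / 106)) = -1316626 / 4970608935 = -0.00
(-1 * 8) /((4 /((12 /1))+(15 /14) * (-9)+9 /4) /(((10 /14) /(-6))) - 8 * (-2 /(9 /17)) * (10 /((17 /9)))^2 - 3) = -1360 /153571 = -0.01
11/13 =0.85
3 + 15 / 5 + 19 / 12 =91 / 12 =7.58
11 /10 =1.10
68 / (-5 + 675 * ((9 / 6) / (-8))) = -1088 / 2105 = -0.52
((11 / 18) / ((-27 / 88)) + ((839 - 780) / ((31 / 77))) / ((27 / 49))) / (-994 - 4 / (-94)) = -93457573 / 351911628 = -0.27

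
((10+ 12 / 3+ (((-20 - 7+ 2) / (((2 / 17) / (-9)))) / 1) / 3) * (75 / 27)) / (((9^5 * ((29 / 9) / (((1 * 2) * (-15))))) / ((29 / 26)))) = -162875 / 511758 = -0.32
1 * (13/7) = 13/7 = 1.86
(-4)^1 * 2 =-8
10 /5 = 2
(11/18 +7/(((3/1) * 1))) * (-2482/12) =-65773/108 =-609.01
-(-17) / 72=0.24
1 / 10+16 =161 / 10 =16.10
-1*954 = -954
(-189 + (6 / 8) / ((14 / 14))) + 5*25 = -253 / 4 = -63.25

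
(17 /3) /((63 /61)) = 1037 /189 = 5.49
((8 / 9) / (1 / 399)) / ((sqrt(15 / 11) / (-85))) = -18088 * sqrt(165) / 9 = -25816.06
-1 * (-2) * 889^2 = 1580642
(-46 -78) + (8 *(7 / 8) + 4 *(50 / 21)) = -2257 / 21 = -107.48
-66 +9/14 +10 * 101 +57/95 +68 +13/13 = 70997/70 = 1014.24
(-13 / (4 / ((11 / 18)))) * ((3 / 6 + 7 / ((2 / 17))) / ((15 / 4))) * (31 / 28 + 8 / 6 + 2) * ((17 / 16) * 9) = -906763 / 672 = -1349.35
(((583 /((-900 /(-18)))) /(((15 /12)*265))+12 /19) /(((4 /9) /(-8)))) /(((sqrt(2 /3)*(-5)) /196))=13967352*sqrt(6) /59375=576.22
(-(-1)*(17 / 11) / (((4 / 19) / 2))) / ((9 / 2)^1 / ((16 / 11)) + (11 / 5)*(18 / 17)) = 439280 / 162261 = 2.71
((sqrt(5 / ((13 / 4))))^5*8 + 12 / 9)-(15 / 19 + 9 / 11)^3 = -77281852 / 27387987 + 6400*sqrt(65) / 2197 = 20.66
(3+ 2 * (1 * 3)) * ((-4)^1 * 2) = -72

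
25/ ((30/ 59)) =295/ 6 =49.17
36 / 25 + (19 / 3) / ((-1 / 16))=-7492 / 75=-99.89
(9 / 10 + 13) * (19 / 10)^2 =50179 / 1000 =50.18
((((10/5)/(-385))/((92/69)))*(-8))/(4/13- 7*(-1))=156/36575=0.00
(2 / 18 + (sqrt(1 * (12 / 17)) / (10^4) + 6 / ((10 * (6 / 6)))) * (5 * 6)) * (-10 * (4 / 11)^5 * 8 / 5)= -2670592 / 1449459 - 12288 * sqrt(51) / 342233375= -1.84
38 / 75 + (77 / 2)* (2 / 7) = 863 / 75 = 11.51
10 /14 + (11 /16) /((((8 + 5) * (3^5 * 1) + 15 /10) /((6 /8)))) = 48171 /67424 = 0.71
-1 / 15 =-0.07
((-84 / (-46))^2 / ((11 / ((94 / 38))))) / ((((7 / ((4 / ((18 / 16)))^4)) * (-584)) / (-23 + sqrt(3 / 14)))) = 172490752 / 255814119 - 12320768 * sqrt(42) / 5883724737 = 0.66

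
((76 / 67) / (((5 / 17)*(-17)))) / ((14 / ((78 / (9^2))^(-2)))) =-0.02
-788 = -788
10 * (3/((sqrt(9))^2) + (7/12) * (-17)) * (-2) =575/3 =191.67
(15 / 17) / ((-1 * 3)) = -5 / 17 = -0.29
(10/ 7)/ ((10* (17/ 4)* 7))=4/ 833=0.00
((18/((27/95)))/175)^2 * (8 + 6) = 2888/1575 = 1.83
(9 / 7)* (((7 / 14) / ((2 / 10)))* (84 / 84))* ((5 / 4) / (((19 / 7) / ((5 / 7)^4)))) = 140625 / 364952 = 0.39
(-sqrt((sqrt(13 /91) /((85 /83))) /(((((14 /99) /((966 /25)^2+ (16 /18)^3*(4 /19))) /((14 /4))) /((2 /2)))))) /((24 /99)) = -11*sqrt(16487843595245)*7^(3 /4) /399000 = -481.75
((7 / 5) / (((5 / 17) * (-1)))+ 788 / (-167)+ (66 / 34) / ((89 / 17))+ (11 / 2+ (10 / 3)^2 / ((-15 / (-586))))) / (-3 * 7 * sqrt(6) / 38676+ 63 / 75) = 695952686437525 * sqrt(6) / 2100972174780591+ 358888881342102892 / 700324058260197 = 513.27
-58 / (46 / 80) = -2320 / 23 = -100.87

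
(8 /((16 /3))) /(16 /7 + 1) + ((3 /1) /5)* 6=933 /230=4.06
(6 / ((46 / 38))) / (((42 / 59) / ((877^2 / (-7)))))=-862193609 / 1127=-765034.26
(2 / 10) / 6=0.03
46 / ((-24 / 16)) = -92 / 3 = -30.67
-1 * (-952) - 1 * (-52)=1004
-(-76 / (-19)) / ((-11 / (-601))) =-2404 / 11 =-218.55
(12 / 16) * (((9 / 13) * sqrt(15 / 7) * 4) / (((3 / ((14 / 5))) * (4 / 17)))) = 153 * sqrt(105) / 130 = 12.06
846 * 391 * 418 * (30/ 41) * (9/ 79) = 37332507960/ 3239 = 11525936.39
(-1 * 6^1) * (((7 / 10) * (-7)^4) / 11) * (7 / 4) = -352947 / 220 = -1604.30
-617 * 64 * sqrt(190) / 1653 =-39488 * sqrt(190) / 1653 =-329.28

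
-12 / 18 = -2 / 3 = -0.67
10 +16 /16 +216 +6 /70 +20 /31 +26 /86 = 10638889 /46655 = 228.03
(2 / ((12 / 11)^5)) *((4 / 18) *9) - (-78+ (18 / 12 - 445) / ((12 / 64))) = 152155931 / 62208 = 2445.92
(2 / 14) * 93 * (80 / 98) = 3720 / 343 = 10.85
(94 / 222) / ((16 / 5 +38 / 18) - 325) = -705 / 532282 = -0.00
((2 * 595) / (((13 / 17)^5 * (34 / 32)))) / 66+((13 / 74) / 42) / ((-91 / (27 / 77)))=40363457593969 / 621994489116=64.89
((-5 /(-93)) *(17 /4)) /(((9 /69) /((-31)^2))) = 60605 /36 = 1683.47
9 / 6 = 3 / 2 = 1.50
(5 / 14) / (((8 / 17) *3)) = 85 / 336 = 0.25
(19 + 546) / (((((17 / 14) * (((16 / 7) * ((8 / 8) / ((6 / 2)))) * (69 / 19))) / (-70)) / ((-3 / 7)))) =7890225 / 1564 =5044.90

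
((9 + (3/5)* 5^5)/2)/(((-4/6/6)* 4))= -4239/2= -2119.50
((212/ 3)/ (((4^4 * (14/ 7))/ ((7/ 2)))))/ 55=371/ 42240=0.01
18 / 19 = 0.95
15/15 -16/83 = 67/83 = 0.81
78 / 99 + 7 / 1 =257 / 33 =7.79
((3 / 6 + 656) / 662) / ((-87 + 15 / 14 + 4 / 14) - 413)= -707 / 355494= -0.00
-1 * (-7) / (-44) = -7 / 44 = -0.16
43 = 43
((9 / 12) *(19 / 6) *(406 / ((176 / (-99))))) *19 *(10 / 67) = -3297735 / 2144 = -1538.12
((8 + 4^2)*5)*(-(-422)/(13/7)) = 354480/13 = 27267.69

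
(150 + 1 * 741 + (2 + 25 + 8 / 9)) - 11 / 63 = 6431 / 7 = 918.71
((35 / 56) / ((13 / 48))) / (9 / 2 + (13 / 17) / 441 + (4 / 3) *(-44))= -449820 / 10557937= -0.04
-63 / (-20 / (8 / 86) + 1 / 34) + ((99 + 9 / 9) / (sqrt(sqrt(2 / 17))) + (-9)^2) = 594171 / 7309 + 50 * 17^(1 / 4) * 2^(3 / 4) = 252.04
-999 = -999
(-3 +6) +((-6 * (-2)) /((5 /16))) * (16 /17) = 3327 /85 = 39.14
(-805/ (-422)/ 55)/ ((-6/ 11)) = -161/ 2532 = -0.06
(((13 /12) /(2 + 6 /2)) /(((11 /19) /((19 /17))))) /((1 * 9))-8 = -803147 /100980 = -7.95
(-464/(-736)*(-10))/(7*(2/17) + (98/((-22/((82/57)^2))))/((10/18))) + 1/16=0.46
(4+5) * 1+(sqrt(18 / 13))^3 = 54 * sqrt(26) / 169+9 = 10.63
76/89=0.85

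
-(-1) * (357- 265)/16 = 23/4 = 5.75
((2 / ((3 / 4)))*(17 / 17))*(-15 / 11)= -40 / 11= -3.64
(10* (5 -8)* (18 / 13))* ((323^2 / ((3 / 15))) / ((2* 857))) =-140844150 / 11141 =-12641.97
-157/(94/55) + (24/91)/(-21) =-5501247/59878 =-91.87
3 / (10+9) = 3 / 19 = 0.16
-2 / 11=-0.18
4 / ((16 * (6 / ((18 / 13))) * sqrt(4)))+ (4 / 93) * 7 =3191 / 9672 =0.33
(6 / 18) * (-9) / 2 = -3 / 2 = -1.50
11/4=2.75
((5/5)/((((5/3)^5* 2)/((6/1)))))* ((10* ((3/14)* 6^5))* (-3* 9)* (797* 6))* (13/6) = -4757408813664/4375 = -1087407728.84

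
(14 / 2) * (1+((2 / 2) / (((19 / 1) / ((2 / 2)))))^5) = 17332700 / 2476099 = 7.00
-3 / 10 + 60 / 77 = 369 / 770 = 0.48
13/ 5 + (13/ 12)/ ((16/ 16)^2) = 221/ 60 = 3.68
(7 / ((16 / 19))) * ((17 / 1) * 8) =2261 / 2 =1130.50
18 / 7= 2.57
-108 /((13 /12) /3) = -3888 /13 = -299.08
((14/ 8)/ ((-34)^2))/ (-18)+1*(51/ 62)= 2122199/ 2580192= 0.82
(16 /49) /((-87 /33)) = -176 /1421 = -0.12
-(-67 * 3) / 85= 201 / 85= 2.36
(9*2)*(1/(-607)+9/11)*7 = 686952/6677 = 102.88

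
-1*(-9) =9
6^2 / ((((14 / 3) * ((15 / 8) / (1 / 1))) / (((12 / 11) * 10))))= 44.88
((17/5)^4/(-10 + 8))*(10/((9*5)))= -83521/5625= -14.85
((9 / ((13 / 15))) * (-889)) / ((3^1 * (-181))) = 40005 / 2353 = 17.00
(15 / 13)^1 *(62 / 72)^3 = 148955 / 202176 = 0.74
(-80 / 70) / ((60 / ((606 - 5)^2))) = -722402 / 105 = -6880.02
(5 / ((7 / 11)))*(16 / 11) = 80 / 7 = 11.43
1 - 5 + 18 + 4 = 18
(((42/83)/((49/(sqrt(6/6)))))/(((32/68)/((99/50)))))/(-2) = -5049/232400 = -0.02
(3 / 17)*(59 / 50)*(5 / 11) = 177 / 1870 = 0.09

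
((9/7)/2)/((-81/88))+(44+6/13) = 35842/819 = 43.76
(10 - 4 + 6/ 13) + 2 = 8.46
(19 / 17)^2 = 361 / 289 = 1.25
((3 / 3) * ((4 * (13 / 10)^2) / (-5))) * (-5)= 169 / 25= 6.76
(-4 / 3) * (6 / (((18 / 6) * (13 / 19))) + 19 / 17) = -3572 / 663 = -5.39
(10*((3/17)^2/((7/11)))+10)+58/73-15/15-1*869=-126814336/147679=-858.72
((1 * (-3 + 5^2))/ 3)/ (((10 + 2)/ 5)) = 55/ 18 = 3.06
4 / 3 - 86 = -84.67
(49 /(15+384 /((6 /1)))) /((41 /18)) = 882 /3239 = 0.27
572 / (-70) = -286 / 35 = -8.17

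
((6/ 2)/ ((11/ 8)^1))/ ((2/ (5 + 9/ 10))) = 354/ 55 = 6.44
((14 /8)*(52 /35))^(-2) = 25 /169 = 0.15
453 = 453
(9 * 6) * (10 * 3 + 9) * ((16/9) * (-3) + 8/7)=-61776/7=-8825.14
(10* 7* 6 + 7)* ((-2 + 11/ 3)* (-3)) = -2135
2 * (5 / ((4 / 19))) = 95 / 2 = 47.50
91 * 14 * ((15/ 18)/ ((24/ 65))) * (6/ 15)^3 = 8281/ 45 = 184.02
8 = 8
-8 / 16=-1 / 2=-0.50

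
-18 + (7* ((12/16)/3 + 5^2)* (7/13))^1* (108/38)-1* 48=101019/494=204.49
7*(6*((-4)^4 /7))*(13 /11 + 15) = 273408 /11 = 24855.27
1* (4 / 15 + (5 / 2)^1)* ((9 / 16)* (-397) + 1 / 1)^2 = 1050136667 / 7680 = 136736.55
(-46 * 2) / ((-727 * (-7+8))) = 92 / 727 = 0.13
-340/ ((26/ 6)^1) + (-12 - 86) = -2294/ 13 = -176.46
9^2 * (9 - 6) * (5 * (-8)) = -9720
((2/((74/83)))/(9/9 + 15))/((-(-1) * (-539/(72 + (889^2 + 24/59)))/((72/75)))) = -11611669539/58831850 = -197.37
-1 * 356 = -356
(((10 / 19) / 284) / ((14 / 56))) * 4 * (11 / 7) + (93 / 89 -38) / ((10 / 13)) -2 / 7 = -48.28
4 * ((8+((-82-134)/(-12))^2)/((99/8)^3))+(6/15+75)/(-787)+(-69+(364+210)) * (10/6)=3215899604312/3818126565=842.27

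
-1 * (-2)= 2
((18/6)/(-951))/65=-1/20605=-0.00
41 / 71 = 0.58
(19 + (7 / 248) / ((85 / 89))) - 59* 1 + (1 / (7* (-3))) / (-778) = -6883000973 / 172202520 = -39.97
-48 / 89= -0.54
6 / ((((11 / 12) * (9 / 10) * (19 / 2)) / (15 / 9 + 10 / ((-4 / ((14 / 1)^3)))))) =-3292000 / 627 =-5250.40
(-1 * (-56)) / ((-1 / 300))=-16800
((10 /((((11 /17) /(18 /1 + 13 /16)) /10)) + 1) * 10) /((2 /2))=639845 /22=29083.86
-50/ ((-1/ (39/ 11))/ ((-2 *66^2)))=-1544400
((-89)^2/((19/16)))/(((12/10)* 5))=63368/57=1111.72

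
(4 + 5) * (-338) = -3042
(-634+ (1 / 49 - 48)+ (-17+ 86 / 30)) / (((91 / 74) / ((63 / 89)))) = -400.70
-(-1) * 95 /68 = 95 /68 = 1.40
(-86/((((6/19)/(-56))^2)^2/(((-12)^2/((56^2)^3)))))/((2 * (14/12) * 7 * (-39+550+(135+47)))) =-5603803/159733728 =-0.04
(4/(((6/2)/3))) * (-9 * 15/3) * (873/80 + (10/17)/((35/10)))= -949383/476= -1994.50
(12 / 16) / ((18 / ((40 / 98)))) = 5 / 294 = 0.02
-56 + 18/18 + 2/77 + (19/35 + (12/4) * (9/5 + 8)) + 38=4993/385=12.97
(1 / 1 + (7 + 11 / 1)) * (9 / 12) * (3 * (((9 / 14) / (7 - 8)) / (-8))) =3.44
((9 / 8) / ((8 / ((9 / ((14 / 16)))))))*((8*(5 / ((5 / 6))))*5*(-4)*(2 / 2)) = -9720 / 7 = -1388.57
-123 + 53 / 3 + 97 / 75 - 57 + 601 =10999 / 25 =439.96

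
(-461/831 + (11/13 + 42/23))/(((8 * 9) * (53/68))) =4472105/118519713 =0.04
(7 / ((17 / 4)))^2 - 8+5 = -83 / 289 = -0.29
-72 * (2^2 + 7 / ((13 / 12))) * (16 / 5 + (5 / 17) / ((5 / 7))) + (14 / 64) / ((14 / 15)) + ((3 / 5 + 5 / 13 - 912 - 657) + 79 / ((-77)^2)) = -105768388953 / 24664640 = -4288.26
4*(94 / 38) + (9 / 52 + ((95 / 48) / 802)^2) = 3685221537463 / 366039677952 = 10.07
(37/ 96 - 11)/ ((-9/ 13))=13247/ 864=15.33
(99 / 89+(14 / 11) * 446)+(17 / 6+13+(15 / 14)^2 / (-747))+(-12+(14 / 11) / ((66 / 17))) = 100367865397 / 175190092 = 572.91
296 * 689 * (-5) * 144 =-146839680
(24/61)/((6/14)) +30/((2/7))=6461/61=105.92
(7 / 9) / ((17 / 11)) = 77 / 153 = 0.50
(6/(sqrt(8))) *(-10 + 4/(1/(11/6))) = -4 *sqrt(2) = -5.66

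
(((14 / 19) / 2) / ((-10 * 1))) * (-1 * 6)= 21 / 95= 0.22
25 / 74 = 0.34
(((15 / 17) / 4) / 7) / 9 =5 / 1428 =0.00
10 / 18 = 5 / 9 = 0.56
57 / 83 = 0.69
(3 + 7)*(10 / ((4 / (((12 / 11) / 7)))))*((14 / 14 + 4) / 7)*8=12000 / 539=22.26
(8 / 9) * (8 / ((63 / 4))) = 256 / 567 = 0.45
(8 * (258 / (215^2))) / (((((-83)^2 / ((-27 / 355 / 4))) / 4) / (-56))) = 72576 / 2629014625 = 0.00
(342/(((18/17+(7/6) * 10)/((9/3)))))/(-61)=-52326/39589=-1.32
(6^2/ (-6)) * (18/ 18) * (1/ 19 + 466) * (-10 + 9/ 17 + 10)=-1480.40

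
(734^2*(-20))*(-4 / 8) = 5387560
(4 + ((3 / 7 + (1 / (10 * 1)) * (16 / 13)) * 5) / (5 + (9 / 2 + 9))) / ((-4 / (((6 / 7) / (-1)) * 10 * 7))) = 209550 / 3367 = 62.24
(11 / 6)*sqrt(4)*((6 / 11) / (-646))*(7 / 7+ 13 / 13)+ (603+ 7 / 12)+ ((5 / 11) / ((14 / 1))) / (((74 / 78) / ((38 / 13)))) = 6666240445 / 11042724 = 603.68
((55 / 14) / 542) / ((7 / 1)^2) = 55 / 371812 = 0.00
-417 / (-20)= 417 / 20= 20.85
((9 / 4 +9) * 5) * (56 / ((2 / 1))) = 1575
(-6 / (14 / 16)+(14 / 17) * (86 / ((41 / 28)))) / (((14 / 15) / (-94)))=-4180.66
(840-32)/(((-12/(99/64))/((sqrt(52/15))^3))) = -14443*sqrt(195)/300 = -672.29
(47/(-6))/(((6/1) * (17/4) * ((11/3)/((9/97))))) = -141/18139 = -0.01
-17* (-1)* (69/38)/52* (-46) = -27.31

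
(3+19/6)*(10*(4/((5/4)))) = 592/3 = 197.33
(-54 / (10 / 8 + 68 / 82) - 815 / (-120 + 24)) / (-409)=572261 / 13389024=0.04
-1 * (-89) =89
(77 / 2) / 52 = 77 / 104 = 0.74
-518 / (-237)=518 / 237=2.19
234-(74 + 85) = 75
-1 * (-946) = 946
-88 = -88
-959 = -959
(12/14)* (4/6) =0.57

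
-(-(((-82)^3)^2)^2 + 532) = 92420056270299898187244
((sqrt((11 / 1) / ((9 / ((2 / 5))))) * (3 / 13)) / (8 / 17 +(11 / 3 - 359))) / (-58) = 51 * sqrt(110) / 68229460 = 0.00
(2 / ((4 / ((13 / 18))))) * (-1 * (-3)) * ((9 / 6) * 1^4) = 13 / 8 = 1.62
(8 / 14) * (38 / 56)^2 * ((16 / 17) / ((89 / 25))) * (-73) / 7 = -2635300 / 3632713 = -0.73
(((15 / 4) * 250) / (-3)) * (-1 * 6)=1875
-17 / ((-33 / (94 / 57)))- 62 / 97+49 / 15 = 3.48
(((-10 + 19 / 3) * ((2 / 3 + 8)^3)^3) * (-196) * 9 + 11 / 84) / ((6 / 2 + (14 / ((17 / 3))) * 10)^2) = 94725032368717248025 / 40753966428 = 2324314432.95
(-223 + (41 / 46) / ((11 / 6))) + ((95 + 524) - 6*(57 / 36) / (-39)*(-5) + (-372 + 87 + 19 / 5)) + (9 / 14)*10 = 83225927 / 690690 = 120.50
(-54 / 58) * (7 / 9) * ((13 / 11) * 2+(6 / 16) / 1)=-1.98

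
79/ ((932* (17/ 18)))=711/ 7922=0.09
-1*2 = -2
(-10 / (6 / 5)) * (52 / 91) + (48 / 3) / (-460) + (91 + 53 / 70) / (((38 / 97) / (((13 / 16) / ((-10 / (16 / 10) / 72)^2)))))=25250.73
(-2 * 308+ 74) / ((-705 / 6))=1084 / 235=4.61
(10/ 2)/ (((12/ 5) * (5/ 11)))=55/ 12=4.58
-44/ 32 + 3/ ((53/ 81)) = 1361/ 424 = 3.21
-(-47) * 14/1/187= 658/187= 3.52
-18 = -18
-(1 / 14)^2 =-1 / 196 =-0.01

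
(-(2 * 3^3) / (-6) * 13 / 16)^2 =13689 / 256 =53.47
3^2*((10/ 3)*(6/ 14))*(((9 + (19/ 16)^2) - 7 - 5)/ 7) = -18315/ 6272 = -2.92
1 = 1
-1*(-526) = 526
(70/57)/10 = 7/57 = 0.12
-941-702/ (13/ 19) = -1967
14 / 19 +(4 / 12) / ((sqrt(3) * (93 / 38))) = 38 * sqrt(3) / 837 +14 / 19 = 0.82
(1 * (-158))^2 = 24964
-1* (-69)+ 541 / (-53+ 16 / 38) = 58652 / 999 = 58.71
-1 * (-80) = 80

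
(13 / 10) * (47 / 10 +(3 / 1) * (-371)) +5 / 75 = -432217 / 300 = -1440.72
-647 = -647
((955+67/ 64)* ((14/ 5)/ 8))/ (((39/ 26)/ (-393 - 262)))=-56108479/ 384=-146115.83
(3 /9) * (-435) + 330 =185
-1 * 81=-81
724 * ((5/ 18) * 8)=14480/ 9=1608.89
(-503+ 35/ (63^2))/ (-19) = 285196/ 10773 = 26.47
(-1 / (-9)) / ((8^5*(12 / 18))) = 0.00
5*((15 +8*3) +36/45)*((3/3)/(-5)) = -39.80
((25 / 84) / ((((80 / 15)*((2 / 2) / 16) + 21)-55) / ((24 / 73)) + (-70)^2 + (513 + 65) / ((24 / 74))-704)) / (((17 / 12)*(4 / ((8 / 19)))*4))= 180 / 191305471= 0.00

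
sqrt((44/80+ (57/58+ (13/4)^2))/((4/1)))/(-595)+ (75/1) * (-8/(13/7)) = -4200/13- sqrt(4068845)/690200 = -323.08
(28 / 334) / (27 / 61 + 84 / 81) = 23058 / 406979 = 0.06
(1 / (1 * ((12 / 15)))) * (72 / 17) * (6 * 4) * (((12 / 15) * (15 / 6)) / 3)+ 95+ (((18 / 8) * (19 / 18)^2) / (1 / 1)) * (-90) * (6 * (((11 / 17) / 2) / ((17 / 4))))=44305 / 578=76.65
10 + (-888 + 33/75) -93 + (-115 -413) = -37464/25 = -1498.56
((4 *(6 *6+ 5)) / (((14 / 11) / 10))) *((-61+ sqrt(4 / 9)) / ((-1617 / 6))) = 296840 / 1029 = 288.47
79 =79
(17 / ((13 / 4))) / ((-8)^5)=-17 / 106496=-0.00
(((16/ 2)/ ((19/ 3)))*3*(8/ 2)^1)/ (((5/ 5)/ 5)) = 75.79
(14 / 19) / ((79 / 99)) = 1386 / 1501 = 0.92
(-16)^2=256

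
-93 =-93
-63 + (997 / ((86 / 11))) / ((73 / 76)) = 218989 / 3139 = 69.76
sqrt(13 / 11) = sqrt(143) / 11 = 1.09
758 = 758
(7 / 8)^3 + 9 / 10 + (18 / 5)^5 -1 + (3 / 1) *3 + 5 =990770691 / 1600000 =619.23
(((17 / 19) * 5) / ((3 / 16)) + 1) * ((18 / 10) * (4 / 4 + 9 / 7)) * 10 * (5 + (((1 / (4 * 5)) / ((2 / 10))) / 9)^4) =11900080777 / 2326968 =5113.99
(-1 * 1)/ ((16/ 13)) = -13/ 16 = -0.81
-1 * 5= -5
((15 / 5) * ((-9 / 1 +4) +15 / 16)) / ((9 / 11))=-715 / 48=-14.90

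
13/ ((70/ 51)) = 663/ 70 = 9.47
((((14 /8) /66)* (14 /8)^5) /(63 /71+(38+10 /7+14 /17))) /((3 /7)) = 6958114807 /281895837696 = 0.02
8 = 8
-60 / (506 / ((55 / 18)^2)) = -1375 / 1242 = -1.11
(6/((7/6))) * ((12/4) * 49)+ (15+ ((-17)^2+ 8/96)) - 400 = 7921/12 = 660.08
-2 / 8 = -0.25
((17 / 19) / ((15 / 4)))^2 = 4624 / 81225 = 0.06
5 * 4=20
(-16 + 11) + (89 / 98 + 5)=0.91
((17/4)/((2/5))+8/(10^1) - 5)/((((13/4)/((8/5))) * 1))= 1028/325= 3.16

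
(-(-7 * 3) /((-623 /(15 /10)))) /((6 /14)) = -21 /178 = -0.12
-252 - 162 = -414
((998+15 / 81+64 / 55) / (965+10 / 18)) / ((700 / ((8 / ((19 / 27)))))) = 0.02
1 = 1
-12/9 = -4/3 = -1.33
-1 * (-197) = 197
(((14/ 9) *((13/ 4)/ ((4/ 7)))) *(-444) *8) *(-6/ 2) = 94276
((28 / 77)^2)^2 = 256 / 14641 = 0.02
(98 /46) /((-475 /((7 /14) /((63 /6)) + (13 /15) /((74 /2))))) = -28 /87875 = -0.00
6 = 6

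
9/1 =9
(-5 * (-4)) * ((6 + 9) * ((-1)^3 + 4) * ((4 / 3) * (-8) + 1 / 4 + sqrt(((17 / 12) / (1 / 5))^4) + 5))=161125 / 4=40281.25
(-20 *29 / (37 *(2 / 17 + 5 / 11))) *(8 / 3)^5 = -3554017280 / 962037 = -3694.26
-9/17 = -0.53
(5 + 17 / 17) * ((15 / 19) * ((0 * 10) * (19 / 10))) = 0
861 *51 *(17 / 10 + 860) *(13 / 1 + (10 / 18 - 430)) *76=-5987838659432 / 5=-1197567731886.40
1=1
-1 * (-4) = 4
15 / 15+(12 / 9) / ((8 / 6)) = 2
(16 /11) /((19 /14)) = 224 /209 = 1.07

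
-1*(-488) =488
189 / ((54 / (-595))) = -4165 / 2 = -2082.50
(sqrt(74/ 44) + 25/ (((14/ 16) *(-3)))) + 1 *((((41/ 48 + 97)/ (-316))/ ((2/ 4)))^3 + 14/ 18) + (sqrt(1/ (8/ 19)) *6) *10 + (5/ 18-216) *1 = -686131432580735/ 3053465468928 + sqrt(814)/ 22 + 15 *sqrt(38) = -130.94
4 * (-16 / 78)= -32 / 39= -0.82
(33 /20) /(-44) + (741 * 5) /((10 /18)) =533517 /80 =6668.96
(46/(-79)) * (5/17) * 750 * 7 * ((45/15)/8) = -905625/2686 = -337.16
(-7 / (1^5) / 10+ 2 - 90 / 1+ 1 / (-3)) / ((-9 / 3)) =2671 / 90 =29.68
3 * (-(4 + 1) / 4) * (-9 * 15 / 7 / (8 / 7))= 2025 / 32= 63.28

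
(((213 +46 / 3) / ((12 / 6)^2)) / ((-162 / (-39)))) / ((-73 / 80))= -89050 / 5913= -15.06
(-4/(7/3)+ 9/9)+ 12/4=16/7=2.29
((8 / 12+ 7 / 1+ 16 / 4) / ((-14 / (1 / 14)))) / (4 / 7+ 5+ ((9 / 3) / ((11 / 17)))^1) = -55 / 9432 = -0.01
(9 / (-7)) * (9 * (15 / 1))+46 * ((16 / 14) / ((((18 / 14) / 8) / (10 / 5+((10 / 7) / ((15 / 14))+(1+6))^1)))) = 606043 / 189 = 3206.58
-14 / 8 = -7 / 4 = -1.75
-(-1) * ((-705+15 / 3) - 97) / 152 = -797 / 152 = -5.24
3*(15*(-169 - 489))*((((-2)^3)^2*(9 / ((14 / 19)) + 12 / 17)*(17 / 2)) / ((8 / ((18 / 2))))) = -234130500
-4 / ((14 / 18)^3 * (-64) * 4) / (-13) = -729 / 285376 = -0.00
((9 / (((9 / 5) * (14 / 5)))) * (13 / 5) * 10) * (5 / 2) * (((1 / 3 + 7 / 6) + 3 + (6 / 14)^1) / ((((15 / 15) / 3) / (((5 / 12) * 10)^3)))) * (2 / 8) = 583984375 / 18816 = 31036.58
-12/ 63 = -4/ 21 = -0.19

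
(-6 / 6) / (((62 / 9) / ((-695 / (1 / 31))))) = 3127.50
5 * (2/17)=10/17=0.59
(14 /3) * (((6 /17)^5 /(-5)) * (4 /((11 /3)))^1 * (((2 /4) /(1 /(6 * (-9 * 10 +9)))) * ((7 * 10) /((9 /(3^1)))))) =493807104 /15618427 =31.62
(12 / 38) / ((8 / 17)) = 0.67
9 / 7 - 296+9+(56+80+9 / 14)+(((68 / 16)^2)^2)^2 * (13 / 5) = 634451993051 / 2293760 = 276599.12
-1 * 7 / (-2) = 7 / 2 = 3.50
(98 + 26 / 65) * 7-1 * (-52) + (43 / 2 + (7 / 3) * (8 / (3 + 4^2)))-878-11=-71659 / 570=-125.72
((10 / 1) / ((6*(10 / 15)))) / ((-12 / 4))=-5 / 6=-0.83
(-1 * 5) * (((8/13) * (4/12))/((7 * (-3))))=40/819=0.05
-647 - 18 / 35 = -22663 / 35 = -647.51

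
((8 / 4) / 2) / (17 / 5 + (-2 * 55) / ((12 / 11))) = -0.01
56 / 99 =0.57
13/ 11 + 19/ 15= 404/ 165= 2.45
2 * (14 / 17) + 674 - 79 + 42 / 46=597.56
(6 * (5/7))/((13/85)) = 2550/91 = 28.02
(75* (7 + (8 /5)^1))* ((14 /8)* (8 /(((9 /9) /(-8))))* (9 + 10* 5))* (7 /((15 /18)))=-35802144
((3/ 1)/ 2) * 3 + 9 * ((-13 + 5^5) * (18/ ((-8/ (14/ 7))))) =-252063/ 2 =-126031.50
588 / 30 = 98 / 5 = 19.60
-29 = -29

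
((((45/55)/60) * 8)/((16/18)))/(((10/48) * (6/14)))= 378/275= 1.37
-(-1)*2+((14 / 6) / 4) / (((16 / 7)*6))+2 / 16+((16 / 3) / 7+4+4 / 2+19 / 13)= 10.39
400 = 400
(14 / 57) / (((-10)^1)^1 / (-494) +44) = 182 / 32619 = 0.01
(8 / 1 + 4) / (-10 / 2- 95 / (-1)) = 0.13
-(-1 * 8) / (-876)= -2 / 219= -0.01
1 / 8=0.12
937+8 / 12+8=2837 / 3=945.67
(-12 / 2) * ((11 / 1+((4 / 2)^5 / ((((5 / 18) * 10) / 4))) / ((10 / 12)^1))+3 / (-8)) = -197763 / 500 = -395.53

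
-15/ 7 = -2.14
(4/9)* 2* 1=8/9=0.89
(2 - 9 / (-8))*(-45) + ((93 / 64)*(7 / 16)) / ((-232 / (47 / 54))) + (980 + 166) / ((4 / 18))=21451132969 / 4276224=5016.37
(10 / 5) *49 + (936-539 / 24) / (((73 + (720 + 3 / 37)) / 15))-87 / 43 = 113.26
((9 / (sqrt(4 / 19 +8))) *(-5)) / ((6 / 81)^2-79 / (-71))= -155277 *sqrt(741) / 300950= -14.05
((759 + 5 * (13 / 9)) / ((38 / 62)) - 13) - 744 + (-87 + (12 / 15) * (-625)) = -16048 / 171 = -93.85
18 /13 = 1.38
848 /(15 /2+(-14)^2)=1696 /407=4.17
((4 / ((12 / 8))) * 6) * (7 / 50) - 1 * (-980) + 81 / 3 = 1009.24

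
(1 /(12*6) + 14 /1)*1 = 1009 /72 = 14.01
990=990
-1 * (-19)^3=6859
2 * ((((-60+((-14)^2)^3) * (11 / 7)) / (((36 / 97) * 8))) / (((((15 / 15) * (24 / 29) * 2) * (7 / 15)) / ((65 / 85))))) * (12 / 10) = 9468785.91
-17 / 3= -5.67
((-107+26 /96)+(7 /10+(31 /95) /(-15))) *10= -805987 /760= -1060.51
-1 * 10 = -10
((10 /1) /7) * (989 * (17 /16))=84065 /56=1501.16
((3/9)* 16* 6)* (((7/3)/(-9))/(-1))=224/27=8.30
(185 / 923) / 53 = 185 / 48919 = 0.00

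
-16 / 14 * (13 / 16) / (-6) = 13 / 84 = 0.15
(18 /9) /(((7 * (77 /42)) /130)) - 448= -427.74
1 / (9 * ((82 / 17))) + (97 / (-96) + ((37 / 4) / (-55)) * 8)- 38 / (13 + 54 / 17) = -15203153 / 3247200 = -4.68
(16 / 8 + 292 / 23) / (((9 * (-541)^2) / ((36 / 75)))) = 1352 / 504874725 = 0.00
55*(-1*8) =-440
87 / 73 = 1.19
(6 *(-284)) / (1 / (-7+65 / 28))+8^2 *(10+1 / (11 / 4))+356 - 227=674871 / 77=8764.56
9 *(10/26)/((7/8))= 360/91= 3.96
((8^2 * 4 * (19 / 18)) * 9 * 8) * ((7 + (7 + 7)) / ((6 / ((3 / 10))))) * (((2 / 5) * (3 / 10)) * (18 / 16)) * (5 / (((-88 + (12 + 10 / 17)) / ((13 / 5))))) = -38093328 / 80125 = -475.42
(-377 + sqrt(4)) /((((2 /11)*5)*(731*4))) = -825 /5848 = -0.14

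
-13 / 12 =-1.08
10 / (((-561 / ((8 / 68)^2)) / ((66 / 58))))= -40 / 142477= -0.00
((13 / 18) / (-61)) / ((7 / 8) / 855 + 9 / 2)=-4940 / 1878007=-0.00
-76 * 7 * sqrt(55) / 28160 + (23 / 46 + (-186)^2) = 69193 / 2 - 133 * sqrt(55) / 7040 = 34596.36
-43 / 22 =-1.95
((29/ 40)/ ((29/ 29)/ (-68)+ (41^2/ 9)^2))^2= 1594644489/ 3692226313087888900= 0.00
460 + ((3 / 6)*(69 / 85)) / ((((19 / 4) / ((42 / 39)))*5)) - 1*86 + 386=79782932 / 104975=760.02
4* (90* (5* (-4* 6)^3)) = -24883200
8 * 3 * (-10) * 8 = -1920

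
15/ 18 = 5/ 6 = 0.83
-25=-25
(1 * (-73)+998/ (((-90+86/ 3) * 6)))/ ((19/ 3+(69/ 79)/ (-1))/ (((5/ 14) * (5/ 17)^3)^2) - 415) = -1289705859375/ 1119354225585304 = -0.00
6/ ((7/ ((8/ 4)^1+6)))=48/ 7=6.86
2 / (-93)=-2 / 93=-0.02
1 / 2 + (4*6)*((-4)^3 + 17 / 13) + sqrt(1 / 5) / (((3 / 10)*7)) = -39107 / 26 + 2*sqrt(5) / 21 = -1503.90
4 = 4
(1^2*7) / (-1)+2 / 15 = -103 / 15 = -6.87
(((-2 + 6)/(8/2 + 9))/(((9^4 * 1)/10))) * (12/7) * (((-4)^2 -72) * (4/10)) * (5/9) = -2560/255879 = -0.01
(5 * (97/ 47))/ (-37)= -485/ 1739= -0.28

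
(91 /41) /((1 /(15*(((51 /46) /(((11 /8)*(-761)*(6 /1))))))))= -0.01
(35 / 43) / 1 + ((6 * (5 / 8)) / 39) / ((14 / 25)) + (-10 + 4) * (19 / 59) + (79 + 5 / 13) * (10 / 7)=207706509 / 1846936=112.46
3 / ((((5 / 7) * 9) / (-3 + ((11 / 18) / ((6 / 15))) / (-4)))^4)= 135054172080961 / 587731230720000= 0.23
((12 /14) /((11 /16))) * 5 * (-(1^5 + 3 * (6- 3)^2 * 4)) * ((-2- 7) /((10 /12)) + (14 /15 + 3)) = 359264 /77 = 4665.77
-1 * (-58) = 58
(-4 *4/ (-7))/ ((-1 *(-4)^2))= -0.14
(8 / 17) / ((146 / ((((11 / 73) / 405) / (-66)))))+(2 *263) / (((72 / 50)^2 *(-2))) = -223368365657 / 1761127920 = -126.83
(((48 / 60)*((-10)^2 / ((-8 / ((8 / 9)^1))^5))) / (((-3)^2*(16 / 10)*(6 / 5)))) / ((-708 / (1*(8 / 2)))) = 125 / 282195171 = 0.00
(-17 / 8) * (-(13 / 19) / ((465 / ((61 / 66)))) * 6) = 13481 / 777480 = 0.02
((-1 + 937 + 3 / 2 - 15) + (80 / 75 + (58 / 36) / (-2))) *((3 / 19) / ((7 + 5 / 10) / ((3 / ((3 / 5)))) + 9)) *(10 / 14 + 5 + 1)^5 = 38093517627679 / 201179790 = 189350.62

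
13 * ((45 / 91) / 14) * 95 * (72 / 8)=38475 / 98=392.60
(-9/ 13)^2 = 81/ 169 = 0.48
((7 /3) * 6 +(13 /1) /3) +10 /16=455 /24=18.96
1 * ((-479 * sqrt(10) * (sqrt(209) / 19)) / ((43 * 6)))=-479 * sqrt(2090) / 4902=-4.47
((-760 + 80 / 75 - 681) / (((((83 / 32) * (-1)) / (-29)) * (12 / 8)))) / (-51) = 40087744 / 190485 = 210.45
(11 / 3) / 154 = 1 / 42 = 0.02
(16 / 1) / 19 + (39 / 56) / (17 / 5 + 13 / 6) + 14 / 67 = 7001193 / 5952548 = 1.18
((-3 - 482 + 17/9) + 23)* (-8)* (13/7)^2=5598632/441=12695.31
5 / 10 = 0.50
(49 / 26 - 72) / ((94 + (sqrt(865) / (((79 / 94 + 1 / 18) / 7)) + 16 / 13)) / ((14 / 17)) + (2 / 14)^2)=210069453005804 / 1670135481126369 - 17230908264479 * sqrt(865) / 1670135481126369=-0.18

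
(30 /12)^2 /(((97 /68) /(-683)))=-290275 /97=-2992.53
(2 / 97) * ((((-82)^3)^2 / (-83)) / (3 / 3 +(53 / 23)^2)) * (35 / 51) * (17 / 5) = -1125736704283072 / 40311357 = -27926043.38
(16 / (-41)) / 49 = -16 / 2009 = -0.01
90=90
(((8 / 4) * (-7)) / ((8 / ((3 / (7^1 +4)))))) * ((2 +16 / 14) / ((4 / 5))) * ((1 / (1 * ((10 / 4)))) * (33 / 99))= -1 / 4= -0.25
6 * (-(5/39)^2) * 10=-500/507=-0.99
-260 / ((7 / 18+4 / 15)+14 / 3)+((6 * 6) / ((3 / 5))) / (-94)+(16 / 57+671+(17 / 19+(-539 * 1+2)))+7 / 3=112949204 / 1283241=88.02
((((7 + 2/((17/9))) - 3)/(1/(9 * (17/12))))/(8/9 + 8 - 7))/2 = 1161/68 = 17.07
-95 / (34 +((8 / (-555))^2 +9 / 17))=-497460375 / 180811763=-2.75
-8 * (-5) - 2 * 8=24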